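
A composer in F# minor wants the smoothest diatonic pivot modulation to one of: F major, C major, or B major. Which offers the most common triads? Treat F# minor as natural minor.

B major

Triads of F# minor (natural minor): F# minor (i), G# diminished (ii°), A major (III), B minor (iv), C# minor (v), D major (VI), E major (VII).
F major shares 0: none.
C major shares 0: none.
B major shares 2: C#m, E.
The most common triads (2) are shared with B major.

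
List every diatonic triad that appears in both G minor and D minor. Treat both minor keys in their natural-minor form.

Triads in G minor (natural minor): Gm (i), Adim (ii°), Bb (III), Cm (iv), Dm (v), Eb (VI), F (VII).
Triads in D minor (natural minor): Dm (i), Edim (ii°), F (III), Gm (iv), Am (v), Bb (VI), C (VII).
Shared triads with their functions: Gm (i in G minor, iv in D minor); Bb (III in G minor, VI in D minor); Dm (v in G minor, i in D minor); F (VII in G minor, III in D minor).

Gm, Bb, Dm, F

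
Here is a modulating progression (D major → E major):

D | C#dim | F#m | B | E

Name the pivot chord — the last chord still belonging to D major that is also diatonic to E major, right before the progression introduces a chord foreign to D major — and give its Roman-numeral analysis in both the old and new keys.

Chords diatonic to D major: D, Em, F#m, G, A, Bm, C#dim.
Reading the progression, the first chord not in that set is B, so the modulation leaves D major there.
The chord immediately before B is F#m, which is diatonic to both keys: iii in D major and ii in E major.

F#m — iii in D major, ii in E major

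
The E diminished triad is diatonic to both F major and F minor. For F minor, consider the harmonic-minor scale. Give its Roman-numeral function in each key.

The scale of F major is F G A Bb C D E; E is degree 7, and the triad built there (E-G-Bb) is diminished, so it is vii°.
The scale of F minor (harmonic minor) is F G Ab Bb C Db E; E is degree 7, and the triad built there (E-G-Bb) is diminished, so it is vii°.

vii° in F major; vii° in F minor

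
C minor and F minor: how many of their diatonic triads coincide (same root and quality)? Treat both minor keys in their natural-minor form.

Diatonic triads of C minor (natural minor): Cm (i), Ddim (ii°), Eb (III), Fm (iv), Gm (v), Ab (VI), Bb (VII).
Diatonic triads of F minor (natural minor): Fm (i), Gdim (ii°), Ab (III), Bbm (iv), Cm (v), Db (VI), Eb (VII).
Matching root and quality in both lists: Cm, Eb, Fm, Ab.
That gives 4 common triads.

4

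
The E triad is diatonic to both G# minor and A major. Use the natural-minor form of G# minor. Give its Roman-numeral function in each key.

VI in G# minor; V in A major

The scale of G# minor (natural minor) is G# A# B C# D# E F#; E is degree 6, and the triad built there (E-G#-B) is major, so it is VI.
The scale of A major is A B C# D E F# G#; E is degree 5, and the triad built there (E-G#-B) is major, so it is V.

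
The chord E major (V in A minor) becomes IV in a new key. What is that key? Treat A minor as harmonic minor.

B major

The numeral IV denotes a major triad on scale degree 4. With E on degree 4, the tonic of the new key is B.
Degree 4 carries a major triad in major keys, so the destination is B major.
Check: the diatonic triads of B major are B (I), C#m (ii), D#m (iii), E (IV), F# (V), G#m (vi), A#dim (vii°) — E major is indeed IV.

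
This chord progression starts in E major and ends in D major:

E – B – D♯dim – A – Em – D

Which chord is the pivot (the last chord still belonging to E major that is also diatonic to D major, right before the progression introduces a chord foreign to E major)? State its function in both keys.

Chords diatonic to E major: E, F♯m, G♯m, A, B, C♯m, D♯dim.
Reading the progression, the first chord not in that set is Em, so the modulation leaves E major there.
The chord immediately before Em is A, which is diatonic to both keys: IV in E major and V in D major.

A — IV in E major, V in D major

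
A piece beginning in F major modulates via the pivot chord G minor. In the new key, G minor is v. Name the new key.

The numeral v denotes a minor triad on scale degree 5. With G on degree 5, the tonic of the new key is C.
Degree 5 carries a minor triad in natural-minor keys, so the destination is C minor.
Check: the diatonic triads of C minor (natural minor) are Cm (i), Ddim (ii°), Eb (III), Fm (iv), Gm (v), Ab (VI), Bb (VII) — G minor is indeed v.

C minor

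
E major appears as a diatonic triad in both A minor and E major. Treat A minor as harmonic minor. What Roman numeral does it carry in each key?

V in A minor; I in E major

The scale of A minor (harmonic minor) is A B C D E F G♯; E is degree 5, and the triad built there (E-G♯-B) is major, so it is V.
The scale of E major is E F♯ G♯ A B C♯ D♯; E is degree 1, and the triad built there (E-G♯-B) is major, so it is I.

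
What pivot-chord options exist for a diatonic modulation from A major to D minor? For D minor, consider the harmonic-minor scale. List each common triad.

Triads in A major: A (I), Bm (ii), C#m (iii), D (IV), E (V), F#m (vi), G#dim (vii°).
Triads in D minor (harmonic minor): Dm (i), Edim (ii°), Faug (III+), Gm (iv), A (V), Bb (VI), C#dim (vii°).
Shared triads with their functions: A (I in A major, V in D minor).

A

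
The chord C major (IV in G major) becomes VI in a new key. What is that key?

E minor

The numeral VI denotes a major triad on scale degree 6. With C on degree 6, the tonic of the new key is E.
Degree 6 carries a major triad in minor keys, so the destination is E minor.
Check: the diatonic triads of E minor (natural minor) are Em (i), F#dim (ii°), G (III), Am (iv), Bm (v), C (VI), D (VII) — C major is indeed VI.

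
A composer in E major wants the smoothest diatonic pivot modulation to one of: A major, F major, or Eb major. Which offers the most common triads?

A major

Triads of E major: E (I), F#m (ii), G#m (iii), A (IV), B (V), C#m (vi), D#dim (vii°).
A major shares 4: E, F#m, A, C#m.
F major shares 0: none.
Eb major shares 0: none.
The most common triads (4) are shared with A major.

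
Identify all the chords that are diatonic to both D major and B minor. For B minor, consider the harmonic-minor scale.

Triads in D major: D major (I), E minor (ii), F# minor (iii), G major (IV), A major (V), B minor (vi), C# diminished (vii°).
Triads in B minor (harmonic minor): B minor (i), C# diminished (ii°), D augmented (III+), E minor (iv), F# major (V), G major (VI), A# diminished (vii°).
Shared triads with their functions: E minor (ii in D major, iv in B minor); G major (IV in D major, VI in B minor); B minor (vi in D major, i in B minor); C# diminished (vii° in D major, ii° in B minor).

Em, G, Bm, C#dim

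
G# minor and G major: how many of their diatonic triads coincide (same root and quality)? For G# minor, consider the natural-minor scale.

0

Diatonic triads of G# minor (natural minor): G# minor (i), A# diminished (ii°), B major (III), C# minor (iv), D# minor (v), E major (VI), F# major (VII).
Diatonic triads of G major: G major (I), A minor (ii), B minor (iii), C major (IV), D major (V), E minor (vi), F# diminished (vii°).
No triad has the same root and quality in both keys.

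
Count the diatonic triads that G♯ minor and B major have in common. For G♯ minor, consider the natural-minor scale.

Diatonic triads of G♯ minor (natural minor): G♯m (i), A♯dim (ii°), B (III), C♯m (iv), D♯m (v), E (VI), F♯ (VII).
Diatonic triads of B major: B (I), C♯m (ii), D♯m (iii), E (IV), F♯ (V), G♯m (vi), A♯dim (vii°).
Matching root and quality in both lists: G♯m, A♯dim, B, C♯m, D♯m, E, F♯.
That gives 7 common triads.

7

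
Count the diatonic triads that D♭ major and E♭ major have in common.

Diatonic triads of D♭ major: D♭ major (I), E♭ minor (ii), F minor (iii), G♭ major (IV), A♭ major (V), B♭ minor (vi), C diminished (vii°).
Diatonic triads of E♭ major: E♭ major (I), F minor (ii), G minor (iii), A♭ major (IV), B♭ major (V), C minor (vi), D diminished (vii°).
Matching root and quality in both lists: F minor, A♭ major.
That gives 2 common triads.

2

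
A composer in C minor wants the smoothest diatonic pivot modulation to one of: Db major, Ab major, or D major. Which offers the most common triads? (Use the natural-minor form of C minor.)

Triads of C minor (natural minor): C minor (i), D diminished (ii°), Eb major (III), F minor (iv), G minor (v), Ab major (VI), Bb major (VII).
Db major shares 2: Fm, Ab.
Ab major shares 4: Cm, Eb, Fm, Ab.
D major shares 0: none.
The most common triads (4) are shared with Ab major.

Ab major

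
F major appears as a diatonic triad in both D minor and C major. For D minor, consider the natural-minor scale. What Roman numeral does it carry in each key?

The scale of D minor (natural minor) is D E F G A Bb C; F is degree 3, and the triad built there (F-A-C) is major, so it is III.
The scale of C major is C D E F G A B; F is degree 4, and the triad built there (F-A-C) is major, so it is IV.

III in D minor; IV in C major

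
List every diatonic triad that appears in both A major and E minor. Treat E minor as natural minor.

Triads in A major: A major (I), B minor (ii), C♯ minor (iii), D major (IV), E major (V), F♯ minor (vi), G♯ diminished (vii°).
Triads in E minor (natural minor): E minor (i), F♯ diminished (ii°), G major (III), A minor (iv), B minor (v), C major (VI), D major (VII).
Shared triads with their functions: B minor (ii in A major, v in E minor); D major (IV in A major, VII in E minor).

Bm, D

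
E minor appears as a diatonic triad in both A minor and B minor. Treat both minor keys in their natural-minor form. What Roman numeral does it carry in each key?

The scale of A minor (natural minor) is A B C D E F G; E is degree 5, and the triad built there (E-G-B) is minor, so it is v.
The scale of B minor (natural minor) is B C♯ D E F♯ G A; E is degree 4, and the triad built there (E-G-B) is minor, so it is iv.

v in A minor; iv in B minor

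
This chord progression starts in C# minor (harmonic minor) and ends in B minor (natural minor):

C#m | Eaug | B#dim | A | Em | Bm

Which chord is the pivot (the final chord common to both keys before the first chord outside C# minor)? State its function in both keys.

A — VI in C# minor, VII in B minor

Chords diatonic to C# minor: C#m, D#dim, Eaug, F#m, G#, A, B#dim.
Reading the progression, the first chord not in that set is Em, so the modulation leaves C# minor there.
The chord immediately before Em is A, which is diatonic to both keys: VI in C# minor and VII in B minor.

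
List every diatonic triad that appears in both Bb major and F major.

Triads in Bb major: Bb (I), Cm (ii), Dm (iii), Eb (IV), F (V), Gm (vi), Adim (vii°).
Triads in F major: F (I), Gm (ii), Am (iii), Bb (IV), C (V), Dm (vi), Edim (vii°).
Shared triads with their functions: Bb (I in Bb major, IV in F major); Dm (iii in Bb major, vi in F major); F (V in Bb major, I in F major); Gm (vi in Bb major, ii in F major).

Bb, Dm, F, Gm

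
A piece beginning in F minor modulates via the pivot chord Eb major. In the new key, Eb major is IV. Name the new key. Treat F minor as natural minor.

The numeral IV denotes a major triad on scale degree 4. With Eb on degree 4, the tonic of the new key is Bb.
Degree 4 carries a major triad in major keys, so the destination is Bb major.
Check: the diatonic triads of Bb major are Bb (I), Cm (ii), Dm (iii), Eb (IV), F (V), Gm (vi), Adim (vii°) — Eb major is indeed IV.

Bb major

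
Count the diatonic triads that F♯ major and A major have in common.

Diatonic triads of F♯ major: F♯ (I), G♯m (ii), A♯m (iii), B (IV), C♯ (V), D♯m (vi), E♯dim (vii°).
Diatonic triads of A major: A (I), Bm (ii), C♯m (iii), D (IV), E (V), F♯m (vi), G♯dim (vii°).
No triad has the same root and quality in both keys.

0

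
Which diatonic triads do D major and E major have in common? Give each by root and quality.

Triads in D major: D (I), Em (ii), F♯m (iii), G (IV), A (V), Bm (vi), C♯dim (vii°).
Triads in E major: E (I), F♯m (ii), G♯m (iii), A (IV), B (V), C♯m (vi), D♯dim (vii°).
Shared triads with their functions: F♯m (iii in D major, ii in E major); A (V in D major, IV in E major).

F♯m, A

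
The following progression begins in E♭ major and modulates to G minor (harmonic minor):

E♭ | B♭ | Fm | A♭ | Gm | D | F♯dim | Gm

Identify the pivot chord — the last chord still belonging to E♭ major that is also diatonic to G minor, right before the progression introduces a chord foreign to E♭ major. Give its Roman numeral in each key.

Gm — iii in E♭ major, i in G minor

Chords diatonic to E♭ major: E♭, Fm, Gm, A♭, B♭, Cm, Ddim.
Reading the progression, the first chord not in that set is D, so the modulation leaves E♭ major there.
The chord immediately before D is Gm, which is diatonic to both keys: iii in E♭ major and i in G minor.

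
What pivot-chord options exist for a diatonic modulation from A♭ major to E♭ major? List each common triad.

Triads in A♭ major: A♭ (I), B♭m (ii), Cm (iii), D♭ (IV), E♭ (V), Fm (vi), Gdim (vii°).
Triads in E♭ major: E♭ (I), Fm (ii), Gm (iii), A♭ (IV), B♭ (V), Cm (vi), Ddim (vii°).
Shared triads with their functions: A♭ (I in A♭ major, IV in E♭ major); Cm (iii in A♭ major, vi in E♭ major); E♭ (V in A♭ major, I in E♭ major); Fm (vi in A♭ major, ii in E♭ major).

A♭, Cm, E♭, Fm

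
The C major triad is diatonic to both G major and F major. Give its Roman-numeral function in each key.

The scale of G major is G A B C D E F#; C is degree 4, and the triad built there (C-E-G) is major, so it is IV.
The scale of F major is F G A Bb C D E; C is degree 5, and the triad built there (C-E-G) is major, so it is V.

IV in G major; V in F major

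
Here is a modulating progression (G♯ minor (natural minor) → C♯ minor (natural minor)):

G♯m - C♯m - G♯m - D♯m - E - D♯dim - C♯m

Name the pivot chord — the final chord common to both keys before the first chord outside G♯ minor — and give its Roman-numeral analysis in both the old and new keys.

E — VI in G♯ minor, III in C♯ minor

Chords diatonic to G♯ minor: G♯m, A♯dim, B, C♯m, D♯m, E, F♯.
Reading the progression, the first chord not in that set is D♯dim, so the modulation leaves G♯ minor there.
The chord immediately before D♯dim is E, which is diatonic to both keys: VI in G♯ minor and III in C♯ minor.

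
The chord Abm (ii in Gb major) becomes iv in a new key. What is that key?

The numeral iv denotes a minor triad on scale degree 4. With Ab on degree 4, the tonic of the new key is Eb.
Degree 4 carries a minor triad in minor keys, so the destination is Eb minor.
Check: the diatonic triads of Eb minor (natural minor) are Ebm (i), Fdim (ii°), Gb (III), Abm (iv), Bbm (v), Cb (VI), Db (VII) — Abm is indeed iv.

Eb minor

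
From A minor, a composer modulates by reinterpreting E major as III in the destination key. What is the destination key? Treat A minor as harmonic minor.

The numeral III denotes a major triad on scale degree 3. With E on degree 3, the tonic of the new key is C#.
Degree 3 carries a major triad in natural-minor keys, so the destination is C# minor.
Check: the diatonic triads of C# minor (natural minor) are C#m (i), D#dim (ii°), E (III), F#m (iv), G#m (v), A (VI), B (VII) — E major is indeed III.

C# minor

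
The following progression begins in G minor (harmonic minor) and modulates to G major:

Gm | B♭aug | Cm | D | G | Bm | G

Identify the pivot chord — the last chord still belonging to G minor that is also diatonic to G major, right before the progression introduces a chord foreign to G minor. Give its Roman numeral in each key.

Chords diatonic to G minor: Gm, Adim, B♭aug, Cm, D, E♭, F♯dim.
Reading the progression, the first chord not in that set is G, so the modulation leaves G minor there.
The chord immediately before G is D, which is diatonic to both keys: V in G minor and V in G major.

D — V in G minor, V in G major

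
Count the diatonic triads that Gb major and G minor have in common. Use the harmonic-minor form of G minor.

Diatonic triads of Gb major: Gb major (I), Ab minor (ii), Bb minor (iii), Cb major (IV), Db major (V), Eb minor (vi), F diminished (vii°).
Diatonic triads of G minor (harmonic minor): G minor (i), A diminished (ii°), Bb augmented (III+), C minor (iv), D major (V), Eb major (VI), F# diminished (vii°).
No triad has the same root and quality in both keys.

0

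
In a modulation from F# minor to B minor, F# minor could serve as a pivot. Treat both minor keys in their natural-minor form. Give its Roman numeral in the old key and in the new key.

The scale of F# minor (natural minor) is F# G# A B C# D E; F# is degree 1, and the triad built there (F#-A-C#) is minor, so it is i.
The scale of B minor (natural minor) is B C# D E F# G A; F# is degree 5, and the triad built there (F#-A-C#) is minor, so it is v.

i in F# minor; v in B minor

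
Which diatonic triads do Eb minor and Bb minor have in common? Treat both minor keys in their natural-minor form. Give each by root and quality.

Ebm, Gb, Bbm, Db

Triads in Eb minor (natural minor): Eb minor (i), F diminished (ii°), Gb major (III), Ab minor (iv), Bb minor (v), Cb major (VI), Db major (VII).
Triads in Bb minor (natural minor): Bb minor (i), C diminished (ii°), Db major (III), Eb minor (iv), F minor (v), Gb major (VI), Ab major (VII).
Shared triads with their functions: Eb minor (i in Eb minor, iv in Bb minor); Gb major (III in Eb minor, VI in Bb minor); Bb minor (v in Eb minor, i in Bb minor); Db major (VII in Eb minor, III in Bb minor).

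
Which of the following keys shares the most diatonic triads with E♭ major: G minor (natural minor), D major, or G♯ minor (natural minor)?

Triads of E♭ major: E♭ (I), Fm (ii), Gm (iii), A♭ (IV), B♭ (V), Cm (vi), Ddim (vii°).
G minor (natural minor) shares 4: E♭, Gm, B♭, Cm.
D major shares 0: none.
G♯ minor (natural minor) shares 0: none.
The most common triads (4) are shared with G minor.

G minor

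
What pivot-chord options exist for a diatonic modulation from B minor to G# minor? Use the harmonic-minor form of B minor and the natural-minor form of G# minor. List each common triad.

F#, A#dim

Triads in B minor (harmonic minor): Bm (i), C#dim (ii°), Daug (III+), Em (iv), F# (V), G (VI), A#dim (vii°).
Triads in G# minor (natural minor): G#m (i), A#dim (ii°), B (III), C#m (iv), D#m (v), E (VI), F# (VII).
Shared triads with their functions: F# (V in B minor, VII in G# minor); A#dim (vii° in B minor, ii° in G# minor).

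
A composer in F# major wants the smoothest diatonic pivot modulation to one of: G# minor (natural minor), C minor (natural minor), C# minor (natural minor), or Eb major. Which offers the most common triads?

Triads of F# major: F# major (I), G# minor (ii), A# minor (iii), B major (IV), C# major (V), D# minor (vi), E# diminished (vii°).
G# minor (natural minor) shares 4: F#, G#m, B, D#m.
C minor (natural minor) shares 0: none.
C# minor (natural minor) shares 2: G#m, B.
Eb major shares 0: none.
The most common triads (4) are shared with G# minor.

G# minor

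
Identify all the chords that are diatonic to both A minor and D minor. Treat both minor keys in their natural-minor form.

Am, C, Dm, F

Triads in A minor (natural minor): Am (i), Bdim (ii°), C (III), Dm (iv), Em (v), F (VI), G (VII).
Triads in D minor (natural minor): Dm (i), Edim (ii°), F (III), Gm (iv), Am (v), B♭ (VI), C (VII).
Shared triads with their functions: Am (i in A minor, v in D minor); C (III in A minor, VII in D minor); Dm (iv in A minor, i in D minor); F (VI in A minor, III in D minor).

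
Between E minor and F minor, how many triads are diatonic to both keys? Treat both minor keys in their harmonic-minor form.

Diatonic triads of E minor (harmonic minor): Em (i), F#dim (ii°), Gaug (III+), Am (iv), B (V), C (VI), D#dim (vii°).
Diatonic triads of F minor (harmonic minor): Fm (i), Gdim (ii°), Abaug (III+), Bbm (iv), C (V), Db (VI), Edim (vii°).
Matching root and quality in both lists: C.
That gives 1 common triad.

1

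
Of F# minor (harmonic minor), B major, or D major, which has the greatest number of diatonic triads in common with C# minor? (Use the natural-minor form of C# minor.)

B major

Triads of C# minor (natural minor): C# minor (i), D# diminished (ii°), E major (III), F# minor (iv), G# minor (v), A major (VI), B major (VII).
F# minor (harmonic minor) shares 1: F#m.
B major shares 4: C#m, E, G#m, B.
D major shares 2: F#m, A.
The most common triads (4) are shared with B major.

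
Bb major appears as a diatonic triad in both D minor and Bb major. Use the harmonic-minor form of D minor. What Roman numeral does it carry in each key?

The scale of D minor (harmonic minor) is D E F G A Bb C#; Bb is degree 6, and the triad built there (Bb-D-F) is major, so it is VI.
The scale of Bb major is Bb C D Eb F G A; Bb is degree 1, and the triad built there (Bb-D-F) is major, so it is I.

VI in D minor; I in Bb major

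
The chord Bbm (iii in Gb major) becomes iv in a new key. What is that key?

F minor

The numeral iv denotes a minor triad on scale degree 4. With Bb on degree 4, the tonic of the new key is F.
Degree 4 carries a minor triad in minor keys, so the destination is F minor.
Check: the diatonic triads of F minor (natural minor) are Fm (i), Gdim (ii°), Ab (III), Bbm (iv), Cm (v), Db (VI), Eb (VII) — Bbm is indeed iv.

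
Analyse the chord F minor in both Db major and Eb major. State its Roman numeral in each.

iii in Db major; ii in Eb major

The scale of Db major is Db Eb F Gb Ab Bb C; F is degree 3, and the triad built there (F-Ab-C) is minor, so it is iii.
The scale of Eb major is Eb F G Ab Bb C D; F is degree 2, and the triad built there (F-Ab-C) is minor, so it is ii.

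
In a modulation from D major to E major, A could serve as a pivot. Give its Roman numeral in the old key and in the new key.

V in D major; IV in E major

The scale of D major is D E F♯ G A B C♯; A is degree 5, and the triad built there (A-C♯-E) is major, so it is V.
The scale of E major is E F♯ G♯ A B C♯ D♯; A is degree 4, and the triad built there (A-C♯-E) is major, so it is IV.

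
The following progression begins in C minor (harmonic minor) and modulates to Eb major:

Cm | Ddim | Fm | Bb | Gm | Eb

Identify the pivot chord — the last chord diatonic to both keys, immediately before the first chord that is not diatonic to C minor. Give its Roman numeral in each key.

Chords diatonic to C minor: Cm, Ddim, Ebaug, Fm, G, Ab, Bdim.
Reading the progression, the first chord not in that set is Bb, so the modulation leaves C minor there.
The chord immediately before Bb is Fm, which is diatonic to both keys: iv in C minor and ii in Eb major.

Fm — iv in C minor, ii in Eb major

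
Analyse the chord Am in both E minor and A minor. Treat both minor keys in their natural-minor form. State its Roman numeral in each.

The scale of E minor (natural minor) is E F# G A B C D; A is degree 4, and the triad built there (A-C-E) is minor, so it is iv.
The scale of A minor (natural minor) is A B C D E F G; A is degree 1, and the triad built there (A-C-E) is minor, so it is i.

iv in E minor; i in A minor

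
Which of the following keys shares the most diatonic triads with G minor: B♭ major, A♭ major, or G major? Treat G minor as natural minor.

Triads of G minor (natural minor): G minor (i), A diminished (ii°), B♭ major (III), C minor (iv), D minor (v), E♭ major (VI), F major (VII).
B♭ major shares 7: Gm, Adim, B♭, Cm, Dm, E♭, F.
A♭ major shares 2: Cm, E♭.
G major shares 0: none.
The most common triads (7) are shared with B♭ major.

B♭ major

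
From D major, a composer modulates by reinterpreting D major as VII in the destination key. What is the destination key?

E minor

The numeral VII denotes a major triad on scale degree 7. With D on degree 7, the tonic of the new key is E.
Degree 7 carries a major triad in natural-minor keys, so the destination is E minor.
Check: the diatonic triads of E minor (natural minor) are Em (i), F#dim (ii°), G (III), Am (iv), Bm (v), C (VI), D (VII) — D major is indeed VII.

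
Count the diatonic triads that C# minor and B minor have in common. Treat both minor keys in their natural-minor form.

Diatonic triads of C# minor (natural minor): C#m (i), D#dim (ii°), E (III), F#m (iv), G#m (v), A (VI), B (VII).
Diatonic triads of B minor (natural minor): Bm (i), C#dim (ii°), D (III), Em (iv), F#m (v), G (VI), A (VII).
Matching root and quality in both lists: F#m, A.
That gives 2 common triads.

2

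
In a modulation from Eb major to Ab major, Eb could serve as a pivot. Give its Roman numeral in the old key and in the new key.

The scale of Eb major is Eb F G Ab Bb C D; Eb is degree 1, and the triad built there (Eb-G-Bb) is major, so it is I.
The scale of Ab major is Ab Bb C Db Eb F G; Eb is degree 5, and the triad built there (Eb-G-Bb) is major, so it is V.

I in Eb major; V in Ab major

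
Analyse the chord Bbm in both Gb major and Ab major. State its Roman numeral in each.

iii in Gb major; ii in Ab major

The scale of Gb major is Gb Ab Bb Cb Db Eb F; Bb is degree 3, and the triad built there (Bb-Db-F) is minor, so it is iii.
The scale of Ab major is Ab Bb C Db Eb F G; Bb is degree 2, and the triad built there (Bb-Db-F) is minor, so it is ii.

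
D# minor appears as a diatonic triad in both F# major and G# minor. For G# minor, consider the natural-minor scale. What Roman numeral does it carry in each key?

vi in F# major; v in G# minor

The scale of F# major is F# G# A# B C# D# E#; D# is degree 6, and the triad built there (D#-F#-A#) is minor, so it is vi.
The scale of G# minor (natural minor) is G# A# B C# D# E F#; D# is degree 5, and the triad built there (D#-F#-A#) is minor, so it is v.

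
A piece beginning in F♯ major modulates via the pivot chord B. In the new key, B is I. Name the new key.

The numeral I denotes a major triad on scale degree 1. With B on degree 1, the tonic of the new key is B.
Degree 1 carries a major triad in major keys, so the destination is B major.
Check: the diatonic triads of B major are B (I), C♯m (ii), D♯m (iii), E (IV), F♯ (V), G♯m (vi), A♯dim (vii°) — B is indeed I.

B major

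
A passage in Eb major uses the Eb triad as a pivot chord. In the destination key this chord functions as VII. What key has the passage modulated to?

F minor

The numeral VII denotes a major triad on scale degree 7. With Eb on degree 7, the tonic of the new key is F.
Degree 7 carries a major triad in natural-minor keys, so the destination is F minor.
Check: the diatonic triads of F minor (natural minor) are Fm (i), Gdim (ii°), Ab (III), Bbm (iv), Cm (v), Db (VI), Eb (VII) — Eb is indeed VII.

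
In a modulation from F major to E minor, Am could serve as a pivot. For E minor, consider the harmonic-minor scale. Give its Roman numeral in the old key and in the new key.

iii in F major; iv in E minor

The scale of F major is F G A Bb C D E; A is degree 3, and the triad built there (A-C-E) is minor, so it is iii.
The scale of E minor (harmonic minor) is E F# G A B C D#; A is degree 4, and the triad built there (A-C-E) is minor, so it is iv.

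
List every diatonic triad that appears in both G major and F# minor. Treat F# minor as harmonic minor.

Bm, D

Triads in G major: G (I), Am (ii), Bm (iii), C (IV), D (V), Em (vi), F#dim (vii°).
Triads in F# minor (harmonic minor): F#m (i), G#dim (ii°), Aaug (III+), Bm (iv), C# (V), D (VI), E#dim (vii°).
Shared triads with their functions: Bm (iii in G major, iv in F# minor); D (V in G major, VI in F# minor).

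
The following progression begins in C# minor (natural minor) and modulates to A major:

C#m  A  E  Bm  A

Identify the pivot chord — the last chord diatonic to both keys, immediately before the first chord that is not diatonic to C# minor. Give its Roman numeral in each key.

Chords diatonic to C# minor: C#m, D#dim, E, F#m, G#m, A, B.
Reading the progression, the first chord not in that set is Bm, so the modulation leaves C# minor there.
The chord immediately before Bm is E, which is diatonic to both keys: III in C# minor and V in A major.

E — III in C# minor, V in A major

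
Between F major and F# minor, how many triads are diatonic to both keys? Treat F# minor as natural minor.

Diatonic triads of F major: F (I), Gm (ii), Am (iii), Bb (IV), C (V), Dm (vi), Edim (vii°).
Diatonic triads of F# minor (natural minor): F#m (i), G#dim (ii°), A (III), Bm (iv), C#m (v), D (VI), E (VII).
No triad has the same root and quality in both keys.

0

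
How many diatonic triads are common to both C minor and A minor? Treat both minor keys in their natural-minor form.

Diatonic triads of C minor (natural minor): C minor (i), D diminished (ii°), E♭ major (III), F minor (iv), G minor (v), A♭ major (VI), B♭ major (VII).
Diatonic triads of A minor (natural minor): A minor (i), B diminished (ii°), C major (III), D minor (iv), E minor (v), F major (VI), G major (VII).
No triad has the same root and quality in both keys.

0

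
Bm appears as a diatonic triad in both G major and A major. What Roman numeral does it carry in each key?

iii in G major; ii in A major

The scale of G major is G A B C D E F#; B is degree 3, and the triad built there (B-D-F#) is minor, so it is iii.
The scale of A major is A B C# D E F# G#; B is degree 2, and the triad built there (B-D-F#) is minor, so it is ii.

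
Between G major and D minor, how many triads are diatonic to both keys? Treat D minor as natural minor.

2

Diatonic triads of G major: G major (I), A minor (ii), B minor (iii), C major (IV), D major (V), E minor (vi), F♯ diminished (vii°).
Diatonic triads of D minor (natural minor): D minor (i), E diminished (ii°), F major (III), G minor (iv), A minor (v), B♭ major (VI), C major (VII).
Matching root and quality in both lists: A minor, C major.
That gives 2 common triads.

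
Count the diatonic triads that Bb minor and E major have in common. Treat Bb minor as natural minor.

0

Diatonic triads of Bb minor (natural minor): Bbm (i), Cdim (ii°), Db (III), Ebm (iv), Fm (v), Gb (VI), Ab (VII).
Diatonic triads of E major: E (I), F#m (ii), G#m (iii), A (IV), B (V), C#m (vi), D#dim (vii°).
No triad has the same root and quality in both keys.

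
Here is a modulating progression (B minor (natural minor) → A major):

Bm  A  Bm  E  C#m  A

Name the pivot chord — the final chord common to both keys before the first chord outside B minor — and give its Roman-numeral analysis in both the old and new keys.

Chords diatonic to B minor: Bm, C#dim, D, Em, F#m, G, A.
Reading the progression, the first chord not in that set is E, so the modulation leaves B minor there.
The chord immediately before E is Bm, which is diatonic to both keys: i in B minor and ii in A major.

Bm — i in B minor, ii in A major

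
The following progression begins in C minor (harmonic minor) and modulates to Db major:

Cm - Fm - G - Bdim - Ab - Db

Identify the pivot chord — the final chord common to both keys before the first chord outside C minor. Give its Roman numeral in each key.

Chords diatonic to C minor: Cm, Ddim, Ebaug, Fm, G, Ab, Bdim.
Reading the progression, the first chord not in that set is Db, so the modulation leaves C minor there.
The chord immediately before Db is Ab, which is diatonic to both keys: VI in C minor and V in Db major.

Ab — VI in C minor, V in Db major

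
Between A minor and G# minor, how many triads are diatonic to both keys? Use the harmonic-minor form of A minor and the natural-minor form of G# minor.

1

Diatonic triads of A minor (harmonic minor): Am (i), Bdim (ii°), Caug (III+), Dm (iv), E (V), F (VI), G#dim (vii°).
Diatonic triads of G# minor (natural minor): G#m (i), A#dim (ii°), B (III), C#m (iv), D#m (v), E (VI), F# (VII).
Matching root and quality in both lists: E.
That gives 1 common triad.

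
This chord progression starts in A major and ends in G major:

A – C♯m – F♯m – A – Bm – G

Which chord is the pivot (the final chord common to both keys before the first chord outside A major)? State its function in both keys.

Chords diatonic to A major: A, Bm, C♯m, D, E, F♯m, G♯dim.
Reading the progression, the first chord not in that set is G, so the modulation leaves A major there.
The chord immediately before G is Bm, which is diatonic to both keys: ii in A major and iii in G major.

Bm — ii in A major, iii in G major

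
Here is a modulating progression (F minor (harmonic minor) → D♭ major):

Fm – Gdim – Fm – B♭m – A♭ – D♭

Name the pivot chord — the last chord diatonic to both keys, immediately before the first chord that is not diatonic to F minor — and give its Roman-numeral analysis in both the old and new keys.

B♭m — iv in F minor, vi in D♭ major

Chords diatonic to F minor: Fm, Gdim, A♭aug, B♭m, C, D♭, Edim.
Reading the progression, the first chord not in that set is A♭, so the modulation leaves F minor there.
The chord immediately before A♭ is B♭m, which is diatonic to both keys: iv in F minor and vi in D♭ major.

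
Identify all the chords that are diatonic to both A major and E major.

Triads in A major: A (I), Bm (ii), C♯m (iii), D (IV), E (V), F♯m (vi), G♯dim (vii°).
Triads in E major: E (I), F♯m (ii), G♯m (iii), A (IV), B (V), C♯m (vi), D♯dim (vii°).
Shared triads with their functions: A (I in A major, IV in E major); C♯m (iii in A major, vi in E major); E (V in A major, I in E major); F♯m (vi in A major, ii in E major).

A, C♯m, E, F♯m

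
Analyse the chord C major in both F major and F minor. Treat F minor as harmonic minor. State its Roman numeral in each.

The scale of F major is F G A Bb C D E; C is degree 5, and the triad built there (C-E-G) is major, so it is V.
The scale of F minor (harmonic minor) is F G Ab Bb C Db E; C is degree 5, and the triad built there (C-E-G) is major, so it is V.

V in F major; V in F minor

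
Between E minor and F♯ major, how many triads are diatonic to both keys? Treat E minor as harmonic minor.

1

Diatonic triads of E minor (harmonic minor): Em (i), F♯dim (ii°), Gaug (III+), Am (iv), B (V), C (VI), D♯dim (vii°).
Diatonic triads of F♯ major: F♯ (I), G♯m (ii), A♯m (iii), B (IV), C♯ (V), D♯m (vi), E♯dim (vii°).
Matching root and quality in both lists: B.
That gives 1 common triad.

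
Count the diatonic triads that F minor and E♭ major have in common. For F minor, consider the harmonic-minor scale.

1

Diatonic triads of F minor (harmonic minor): Fm (i), Gdim (ii°), A♭aug (III+), B♭m (iv), C (V), D♭ (VI), Edim (vii°).
Diatonic triads of E♭ major: E♭ (I), Fm (ii), Gm (iii), A♭ (IV), B♭ (V), Cm (vi), Ddim (vii°).
Matching root and quality in both lists: Fm.
That gives 1 common triad.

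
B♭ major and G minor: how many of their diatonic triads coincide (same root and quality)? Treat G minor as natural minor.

Diatonic triads of B♭ major: B♭ (I), Cm (ii), Dm (iii), E♭ (IV), F (V), Gm (vi), Adim (vii°).
Diatonic triads of G minor (natural minor): Gm (i), Adim (ii°), B♭ (III), Cm (iv), Dm (v), E♭ (VI), F (VII).
Matching root and quality in both lists: B♭, Cm, Dm, E♭, F, Gm, Adim.
That gives 7 common triads.

7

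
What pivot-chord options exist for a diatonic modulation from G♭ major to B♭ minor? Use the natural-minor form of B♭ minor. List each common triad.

Triads in G♭ major: G♭ (I), A♭m (ii), B♭m (iii), C♭ (IV), D♭ (V), E♭m (vi), Fdim (vii°).
Triads in B♭ minor (natural minor): B♭m (i), Cdim (ii°), D♭ (III), E♭m (iv), Fm (v), G♭ (VI), A♭ (VII).
Shared triads with their functions: G♭ (I in G♭ major, VI in B♭ minor); B♭m (iii in G♭ major, i in B♭ minor); D♭ (V in G♭ major, III in B♭ minor); E♭m (vi in G♭ major, iv in B♭ minor).

G♭, B♭m, D♭, E♭m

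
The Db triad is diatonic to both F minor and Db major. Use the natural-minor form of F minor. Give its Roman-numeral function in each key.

The scale of F minor (natural minor) is F G Ab Bb C Db Eb; Db is degree 6, and the triad built there (Db-F-Ab) is major, so it is VI.
The scale of Db major is Db Eb F Gb Ab Bb C; Db is degree 1, and the triad built there (Db-F-Ab) is major, so it is I.

VI in F minor; I in Db major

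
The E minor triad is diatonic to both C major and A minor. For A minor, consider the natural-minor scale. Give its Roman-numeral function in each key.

The scale of C major is C D E F G A B; E is degree 3, and the triad built there (E-G-B) is minor, so it is iii.
The scale of A minor (natural minor) is A B C D E F G; E is degree 5, and the triad built there (E-G-B) is minor, so it is v.

iii in C major; v in A minor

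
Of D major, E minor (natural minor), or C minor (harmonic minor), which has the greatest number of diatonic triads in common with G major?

Triads of G major: G (I), Am (ii), Bm (iii), C (IV), D (V), Em (vi), F#dim (vii°).
D major shares 4: G, Bm, D, Em.
E minor (natural minor) shares 7: G, Am, Bm, C, D, Em, F#dim.
C minor (harmonic minor) shares 1: G.
The most common triads (7) are shared with E minor.

E minor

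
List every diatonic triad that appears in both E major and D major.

Triads in E major: E (I), F♯m (ii), G♯m (iii), A (IV), B (V), C♯m (vi), D♯dim (vii°).
Triads in D major: D (I), Em (ii), F♯m (iii), G (IV), A (V), Bm (vi), C♯dim (vii°).
Shared triads with their functions: F♯m (ii in E major, iii in D major); A (IV in E major, V in D major).

F♯m, A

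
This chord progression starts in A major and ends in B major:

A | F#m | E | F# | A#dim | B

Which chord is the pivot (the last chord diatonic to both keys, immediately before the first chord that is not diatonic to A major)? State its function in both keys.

E — V in A major, IV in B major

Chords diatonic to A major: A, Bm, C#m, D, E, F#m, G#dim.
Reading the progression, the first chord not in that set is F#, so the modulation leaves A major there.
The chord immediately before F# is E, which is diatonic to both keys: V in A major and IV in B major.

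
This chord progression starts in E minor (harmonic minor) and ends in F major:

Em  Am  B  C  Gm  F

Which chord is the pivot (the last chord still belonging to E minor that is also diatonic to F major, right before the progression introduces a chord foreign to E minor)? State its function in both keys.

Chords diatonic to E minor: Em, F#dim, Gaug, Am, B, C, D#dim.
Reading the progression, the first chord not in that set is Gm, so the modulation leaves E minor there.
The chord immediately before Gm is C, which is diatonic to both keys: VI in E minor and V in F major.

C — VI in E minor, V in F major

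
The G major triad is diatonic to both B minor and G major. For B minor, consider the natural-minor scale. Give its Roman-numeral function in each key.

The scale of B minor (natural minor) is B C# D E F# G A; G is degree 6, and the triad built there (G-B-D) is major, so it is VI.
The scale of G major is G A B C D E F#; G is degree 1, and the triad built there (G-B-D) is major, so it is I.

VI in B minor; I in G major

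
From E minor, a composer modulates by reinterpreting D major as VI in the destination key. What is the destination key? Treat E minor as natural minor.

F# minor

The numeral VI denotes a major triad on scale degree 6. With D on degree 6, the tonic of the new key is F#.
Degree 6 carries a major triad in minor keys, so the destination is F# minor.
Check: the diatonic triads of F# minor (natural minor) are F#m (i), G#dim (ii°), A (III), Bm (iv), C#m (v), D (VI), E (VII) — D major is indeed VI.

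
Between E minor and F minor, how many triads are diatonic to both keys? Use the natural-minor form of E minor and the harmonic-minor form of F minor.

Diatonic triads of E minor (natural minor): Em (i), F#dim (ii°), G (III), Am (iv), Bm (v), C (VI), D (VII).
Diatonic triads of F minor (harmonic minor): Fm (i), Gdim (ii°), Abaug (III+), Bbm (iv), C (V), Db (VI), Edim (vii°).
Matching root and quality in both lists: C.
That gives 1 common triad.

1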